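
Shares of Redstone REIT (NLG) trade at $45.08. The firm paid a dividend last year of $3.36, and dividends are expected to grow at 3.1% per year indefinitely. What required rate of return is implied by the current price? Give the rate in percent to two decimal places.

10.78%

Rearranging the constant-growth DDM: r = D₁/P₀ + g.
D₁ = 3.36 × (1 + 0.031) = 3.4642.
r = 3.4642 / 45.08 + 0.031 = 0.07684 + 0.031 = 0.10784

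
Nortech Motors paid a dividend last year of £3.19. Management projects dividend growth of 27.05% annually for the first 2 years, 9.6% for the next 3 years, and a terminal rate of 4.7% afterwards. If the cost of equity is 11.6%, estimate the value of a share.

£79.15

Three-stage DDM. Project D₁…D_5; terminal Gordon value at t=5 with g = 0.047; discount at r = 0.116.
D_1 = 4.0529
D_2 = 5.1492
D_3 = 5.6435
D_4 = 6.1853
D_5 = 6.7791
TV_5 = 7.0977/(0.116−0.047) = 102.8654
P₀ = Σ Dₜ/(1+r)ᵗ + TV_5/(1+r)^5 = 79.1521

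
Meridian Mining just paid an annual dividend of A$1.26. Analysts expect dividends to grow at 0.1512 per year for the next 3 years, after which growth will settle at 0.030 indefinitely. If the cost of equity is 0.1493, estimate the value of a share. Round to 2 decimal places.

Two-stage DDM. Project D₁…D_3 at 0.1512, terminal growth 0.03, discount at r = 0.1493.
D_1 = 1.4505
D_2 = 1.6698
D_3 = 1.9223
Terminal value at t=3: TV = D_4/(r−g) = 1.9800/(0.1493−0.03) = 16.5966
P₀ = 1.4505/(1+0.1493)^1 + 1.6698/(1+0.1493)^2 + 1.9223/(1+0.1493)^3 + 16.5966/(1+0.1493)^3 = 14.7250

A$14.73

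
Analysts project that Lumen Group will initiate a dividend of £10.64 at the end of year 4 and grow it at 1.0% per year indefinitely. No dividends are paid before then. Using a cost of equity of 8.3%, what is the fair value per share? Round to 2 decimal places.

Deferred-dividend DDM. At t=3 the remaining stream is a growing perpetuity with first payment D_4 = 10.64.
V_3 = D_4/(r−g) = 10.64/(0.083−0.01) = 145.7534
P₀ = V_3/(1+r)^3 = 145.7534/(1+0.083)^3 = 114.7449

£114.74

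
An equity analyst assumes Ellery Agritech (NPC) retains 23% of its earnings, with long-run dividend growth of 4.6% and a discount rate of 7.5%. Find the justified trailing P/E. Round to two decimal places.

Payout ratio b = 1 − 0.23 = 0.77.
Justified trailing P/E = b(1+g)/(r−g) = 0.77×(1+0.046)/(0.075−0.046) = 27.7731

27.77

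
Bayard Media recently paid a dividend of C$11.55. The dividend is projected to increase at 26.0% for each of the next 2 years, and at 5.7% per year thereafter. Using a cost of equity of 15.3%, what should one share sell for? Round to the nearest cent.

C$178.28

Two-stage DDM. Project D₁…D_2 at 0.26, terminal growth 0.057, discount at r = 0.153.
D_1 = 14.5530
D_2 = 18.3368
Terminal value at t=2: TV = D_3/(r−g) = 19.3820/(0.153−0.057) = 201.8956
P₀ = 14.5530/(1+0.153)^1 + 18.3368/(1+0.153)^2 + 201.8956/(1+0.153)^2 = 178.2837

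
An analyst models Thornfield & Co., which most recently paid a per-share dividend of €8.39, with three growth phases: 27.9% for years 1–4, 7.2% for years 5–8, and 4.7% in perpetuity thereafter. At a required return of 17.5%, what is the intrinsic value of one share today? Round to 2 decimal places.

Three-stage DDM. Project D₁…D_8; terminal Gordon value at t=8 with g = 0.047; discount at r = 0.175.
D_1 = 10.7308
D_2 = 13.7247
D_3 = 17.5539
D_4 = 22.4514
D_5 = 24.0679
D_6 = 25.8008
D_7 = 27.6585
D_8 = 29.6499
TV_8 = 31.0434/(0.175−0.047) = 242.5269
P₀ = Σ Dₜ/(1+r)ᵗ + TV_8/(1+r)^8 = 146.0792

€146.08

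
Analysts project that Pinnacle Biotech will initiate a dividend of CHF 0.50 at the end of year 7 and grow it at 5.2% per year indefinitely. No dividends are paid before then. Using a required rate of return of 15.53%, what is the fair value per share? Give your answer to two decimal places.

Deferred-dividend DDM. At t=6 the remaining stream is a growing perpetuity with first payment D_7 = 0.50.
V_6 = D_7/(r−g) = 0.50/(0.1553−0.052) = 4.8403
P₀ = V_6/(1+r)^6 = 4.8403/(1+0.1553)^6 = 2.0356

CHF 2.04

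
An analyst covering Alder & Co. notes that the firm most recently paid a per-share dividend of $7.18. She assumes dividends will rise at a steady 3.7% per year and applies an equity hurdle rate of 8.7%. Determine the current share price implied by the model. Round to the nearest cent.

Gordon growth model: P₀ = D₁/(r − g). D₁ = 7.18 × (1 + 0.037) = 7.4457.
P₀ = 7.4457 / (0.087 − 0.037) = 7.4457 / 0.05 = 148.9132

$148.91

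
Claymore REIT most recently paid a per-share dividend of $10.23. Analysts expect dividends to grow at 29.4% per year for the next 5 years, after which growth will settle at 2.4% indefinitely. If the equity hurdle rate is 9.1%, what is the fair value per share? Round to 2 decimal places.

$454.84

Two-stage DDM. Project D₁…D_5 at 0.294, terminal growth 0.024, discount at r = 0.091.
D_1 = 13.2376
D_2 = 17.1295
D_3 = 22.1655
D_4 = 28.6822
D_5 = 37.1148
Terminal value at t=5: TV = D_6/(r−g) = 38.0055/(0.091−0.024) = 567.2469
P₀ = 13.2376/(1+0.091)^1 + 17.1295/(1+0.091)^2 + 22.1655/(1+0.091)^3 + 28.6822/(1+0.091)^4 + 37.1148/(1+0.091)^5 + 567.2469/(1+0.091)^5 = 454.8351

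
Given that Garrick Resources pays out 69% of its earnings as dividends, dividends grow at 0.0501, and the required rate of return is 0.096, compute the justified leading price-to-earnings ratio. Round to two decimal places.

15.03

Justified leading P/E = b/(r−g) = 0.69/(0.096−0.0501) = 15.0327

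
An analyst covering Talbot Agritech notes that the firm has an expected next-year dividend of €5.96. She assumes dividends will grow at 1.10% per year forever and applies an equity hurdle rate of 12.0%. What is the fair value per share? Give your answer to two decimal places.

Gordon growth model: P₀ = D₁/(r − g), with D₁ = 5.96 given directly.
P₀ = 5.9600 / (0.12 − 0.011) = 5.9600 / 0.109 = 54.6789

€54.68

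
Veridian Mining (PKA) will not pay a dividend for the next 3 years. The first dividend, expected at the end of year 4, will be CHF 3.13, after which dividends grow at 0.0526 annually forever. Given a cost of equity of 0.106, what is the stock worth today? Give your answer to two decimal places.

Deferred-dividend DDM. At t=3 the remaining stream is a growing perpetuity with first payment D_4 = 3.13.
V_3 = D_4/(r−g) = 3.13/(0.106−0.0526) = 58.6142
P₀ = V_3/(1+r)^3 = 58.6142/(1+0.106)^3 = 43.3249

CHF 43.32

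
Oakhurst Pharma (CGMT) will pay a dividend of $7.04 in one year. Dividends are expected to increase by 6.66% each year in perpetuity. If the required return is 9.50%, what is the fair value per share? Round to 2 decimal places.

Gordon growth model: P₀ = D₁/(r − g), with D₁ = 7.04 given directly.
P₀ = 7.0400 / (0.095 − 0.0666) = 7.0400 / 0.0284 = 247.8873

$247.89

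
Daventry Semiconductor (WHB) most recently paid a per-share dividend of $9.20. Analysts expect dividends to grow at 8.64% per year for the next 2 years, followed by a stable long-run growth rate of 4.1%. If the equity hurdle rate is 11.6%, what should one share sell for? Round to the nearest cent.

Two-stage DDM. Project D₁…D_2 at 0.0864, terminal growth 0.041, discount at r = 0.116.
D_1 = 9.9949
D_2 = 10.8584
Terminal value at t=2: TV = D_3/(r−g) = 11.3036/(0.116−0.041) = 150.7151
P₀ = 9.9949/(1+0.116)^1 + 10.8584/(1+0.116)^2 + 150.7151/(1+0.116)^2 = 138.6864

$138.69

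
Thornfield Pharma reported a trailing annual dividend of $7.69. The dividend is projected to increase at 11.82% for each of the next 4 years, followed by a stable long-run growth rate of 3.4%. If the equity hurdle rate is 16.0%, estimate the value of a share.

$82.58

Two-stage DDM. Project D₁…D_4 at 0.1182, terminal growth 0.034, discount at r = 0.16.
D_1 = 8.5990
D_2 = 9.6154
D_3 = 10.7519
D_4 = 12.0228
Terminal value at t=4: TV = D_5/(r−g) = 12.4315/(0.16−0.034) = 98.6630
P₀ = 8.5990/(1+0.16)^1 + 9.6154/(1+0.16)^2 + 10.7519/(1+0.16)^3 + 12.0228/(1+0.16)^4 + 98.6630/(1+0.16)^4 = 82.5777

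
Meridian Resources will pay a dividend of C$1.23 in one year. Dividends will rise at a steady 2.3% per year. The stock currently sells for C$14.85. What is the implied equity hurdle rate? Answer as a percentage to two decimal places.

10.58%

Rearranging the constant-growth DDM: r = D₁/P₀ + g.
r = 1.2300 / 14.85 + 0.023 = 0.08283 + 0.023 = 0.10583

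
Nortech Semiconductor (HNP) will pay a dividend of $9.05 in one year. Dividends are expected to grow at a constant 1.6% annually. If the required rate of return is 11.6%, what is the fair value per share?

$90.50

Gordon growth model: P₀ = D₁/(r − g), with D₁ = 9.05 given directly.
P₀ = 9.0500 / (0.116 − 0.016) = 9.0500 / 0.1 = 90.5000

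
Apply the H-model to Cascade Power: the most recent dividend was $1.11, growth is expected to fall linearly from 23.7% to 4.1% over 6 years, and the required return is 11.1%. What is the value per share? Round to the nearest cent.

$25.83

H-model: P₀ = D₀[(1+g_L) + H(g_S−g_L)]/(r−g_L), with H = 6/2 = 3.
P₀ = 1.11 × [(1+0.041) + 3×(0.237−0.041)] / (0.111−0.041)
   = 1.11 × 1.6290 / 0.07 = 25.8313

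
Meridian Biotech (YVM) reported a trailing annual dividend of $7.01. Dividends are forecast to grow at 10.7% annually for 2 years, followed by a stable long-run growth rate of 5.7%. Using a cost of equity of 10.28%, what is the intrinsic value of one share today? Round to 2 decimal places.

Two-stage DDM. Project D₁…D_2 at 0.107, terminal growth 0.057, discount at r = 0.1028.
D_1 = 7.7601
D_2 = 8.5904
Terminal value at t=2: TV = D_3/(r−g) = 9.0801/(0.1028−0.057) = 198.2544
P₀ = 7.7601/(1+0.1028)^1 + 8.5904/(1+0.1028)^2 + 198.2544/(1+0.1028)^2 = 177.1158

$177.12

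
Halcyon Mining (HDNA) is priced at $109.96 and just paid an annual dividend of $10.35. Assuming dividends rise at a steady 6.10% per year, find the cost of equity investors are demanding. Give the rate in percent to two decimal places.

16.09%

Rearranging the constant-growth DDM: r = D₁/P₀ + g.
D₁ = 10.35 × (1 + 0.061) = 10.9813.
r = 10.9813 / 109.96 + 0.061 = 0.09987 + 0.061 = 0.16087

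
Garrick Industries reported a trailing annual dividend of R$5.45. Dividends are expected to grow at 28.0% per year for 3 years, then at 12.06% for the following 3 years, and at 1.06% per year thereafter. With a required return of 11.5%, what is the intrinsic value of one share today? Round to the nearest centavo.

R$127.69

Three-stage DDM. Project D₁…D_6; terminal Gordon value at t=6 with g = 0.0106; discount at r = 0.115.
D_1 = 6.9760
D_2 = 8.9293
D_3 = 11.4295
D_4 = 12.8079
D_5 = 14.3525
D_6 = 16.0834
TV_6 = 16.2539/(0.115−0.0106) = 155.6887
P₀ = Σ Dₜ/(1+r)ᵗ + TV_6/(1+r)^6 = 127.6919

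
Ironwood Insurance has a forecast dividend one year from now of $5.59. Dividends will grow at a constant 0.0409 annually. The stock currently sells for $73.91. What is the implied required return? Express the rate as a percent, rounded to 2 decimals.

Rearranging the constant-growth DDM: r = D₁/P₀ + g.
r = 5.5900 / 73.91 + 0.0409 = 0.07563 + 0.0409 = 0.11653

11.65%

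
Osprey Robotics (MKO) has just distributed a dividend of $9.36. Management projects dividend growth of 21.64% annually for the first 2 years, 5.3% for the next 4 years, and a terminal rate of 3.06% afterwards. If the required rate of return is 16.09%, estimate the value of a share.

$107.50

Three-stage DDM. Project D₁…D_6; terminal Gordon value at t=6 with g = 0.0306; discount at r = 0.1609.
D_1 = 11.3855
D_2 = 13.8493
D_3 = 14.5833
D_4 = 15.3563
D_5 = 16.1701
D_6 = 17.0272
TV_6 = 17.5482/(0.1609−0.0306) = 134.6753
P₀ = Σ Dₜ/(1+r)ᵗ + TV_6/(1+r)^6 = 107.5049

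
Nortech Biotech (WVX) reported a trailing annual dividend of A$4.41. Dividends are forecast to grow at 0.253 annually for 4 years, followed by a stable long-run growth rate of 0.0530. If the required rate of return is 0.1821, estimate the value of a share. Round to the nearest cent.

A$65.86

Two-stage DDM. Project D₁…D_4 at 0.253, terminal growth 0.053, discount at r = 0.1821.
D_1 = 5.5257
D_2 = 6.9237
D_3 = 8.6754
D_4 = 10.8703
Terminal value at t=4: TV = D_5/(r−g) = 11.4465/(0.1821−0.053) = 88.6635
P₀ = 5.5257/(1+0.1821)^1 + 6.9237/(1+0.1821)^2 + 8.6754/(1+0.1821)^3 + 10.8703/(1+0.1821)^4 + 88.6635/(1+0.1821)^4 = 65.8560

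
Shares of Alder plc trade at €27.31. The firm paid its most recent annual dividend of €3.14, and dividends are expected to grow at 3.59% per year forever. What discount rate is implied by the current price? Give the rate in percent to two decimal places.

Rearranging the constant-growth DDM: r = D₁/P₀ + g.
D₁ = 3.14 × (1 + 0.0359) = 3.2527.
r = 3.2527 / 27.31 + 0.0359 = 0.11910 + 0.0359 = 0.15500

15.50%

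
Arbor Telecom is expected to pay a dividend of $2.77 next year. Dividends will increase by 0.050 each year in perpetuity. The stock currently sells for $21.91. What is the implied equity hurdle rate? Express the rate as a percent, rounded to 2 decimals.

Rearranging the constant-growth DDM: r = D₁/P₀ + g.
r = 2.7700 / 21.91 + 0.05 = 0.12643 + 0.05 = 0.17643

17.64%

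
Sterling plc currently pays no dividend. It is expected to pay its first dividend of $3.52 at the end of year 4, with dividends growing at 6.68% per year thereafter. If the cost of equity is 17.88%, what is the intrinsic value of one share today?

Deferred-dividend DDM. At t=3 the remaining stream is a growing perpetuity with first payment D_4 = 3.52.
V_3 = D_4/(r−g) = 3.52/(0.1788−0.0668) = 31.4286
P₀ = V_3/(1+r)^3 = 31.4286/(1+0.1788)^3 = 19.1869

$19.19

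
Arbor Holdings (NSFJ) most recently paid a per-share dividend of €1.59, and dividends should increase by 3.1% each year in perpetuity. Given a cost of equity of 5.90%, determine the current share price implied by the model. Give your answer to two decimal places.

Gordon growth model: P₀ = D₁/(r − g). D₁ = 1.59 × (1 + 0.031) = 1.6393.
P₀ = 1.6393 / (0.059 − 0.031) = 1.6393 / 0.028 = 58.5461

€58.55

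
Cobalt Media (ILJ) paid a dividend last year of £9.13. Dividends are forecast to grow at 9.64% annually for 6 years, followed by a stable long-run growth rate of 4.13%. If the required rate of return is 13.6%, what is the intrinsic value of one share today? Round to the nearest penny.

Two-stage DDM. Project D₁…D_6 at 0.0964, terminal growth 0.0413, discount at r = 0.136.
D_1 = 10.0101
D_2 = 10.9751
D_3 = 12.0331
D_4 = 13.1931
D_5 = 14.4649
D_6 = 15.8593
Terminal value at t=6: TV = D_7/(r−g) = 16.5143/(0.136−0.0413) = 174.3857
P₀ = 10.0101/(1+0.136)^1 + 10.9751/(1+0.136)^2 + 12.0331/(1+0.136)^3 + 13.1931/(1+0.136)^4 + 14.4649/(1+0.136)^5 + 15.8593/(1+0.136)^6 + 174.3857/(1+0.136)^6 = 129.6126

£129.61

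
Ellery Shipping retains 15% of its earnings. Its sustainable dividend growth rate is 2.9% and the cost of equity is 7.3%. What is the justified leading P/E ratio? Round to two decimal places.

19.32

Payout ratio b = 1 − 0.15 = 0.85.
Justified leading P/E = b/(r−g) = 0.85/(0.073−0.029) = 19.3182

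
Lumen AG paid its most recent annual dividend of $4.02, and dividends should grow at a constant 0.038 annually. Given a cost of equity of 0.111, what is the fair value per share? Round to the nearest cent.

$57.16

Gordon growth model: P₀ = D₁/(r − g). D₁ = 4.02 × (1 + 0.038) = 4.1728.
P₀ = 4.1728 / (0.111 − 0.038) = 4.1728 / 0.073 = 57.1611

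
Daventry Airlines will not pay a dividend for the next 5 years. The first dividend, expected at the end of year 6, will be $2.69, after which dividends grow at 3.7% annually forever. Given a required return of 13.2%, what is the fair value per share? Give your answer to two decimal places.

Deferred-dividend DDM. At t=5 the remaining stream is a growing perpetuity with first payment D_6 = 2.69.
V_5 = D_6/(r−g) = 2.69/(0.132−0.037) = 28.3158
P₀ = V_5/(1+r)^5 = 28.3158/(1+0.132)^5 = 15.2334

$15.23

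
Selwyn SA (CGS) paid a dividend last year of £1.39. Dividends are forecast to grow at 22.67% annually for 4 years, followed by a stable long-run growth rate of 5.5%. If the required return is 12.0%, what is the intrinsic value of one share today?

Two-stage DDM. Project D₁…D_4 at 0.2267, terminal growth 0.055, discount at r = 0.12.
D_1 = 1.7051
D_2 = 2.0917
D_3 = 2.5658
D_4 = 3.1475
Terminal value at t=4: TV = D_5/(r−g) = 3.3206/(0.12−0.055) = 51.0866
P₀ = 1.7051/(1+0.12)^1 + 2.0917/(1+0.12)^2 + 2.5658/(1+0.12)^3 + 3.1475/(1+0.12)^4 + 51.0866/(1+0.12)^4 = 39.4830

£39.48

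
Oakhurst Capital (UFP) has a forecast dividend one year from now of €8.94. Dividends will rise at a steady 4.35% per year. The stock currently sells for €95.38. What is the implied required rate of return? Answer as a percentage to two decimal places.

Rearranging the constant-growth DDM: r = D₁/P₀ + g.
r = 8.9400 / 95.38 + 0.0435 = 0.09373 + 0.0435 = 0.13723

13.72%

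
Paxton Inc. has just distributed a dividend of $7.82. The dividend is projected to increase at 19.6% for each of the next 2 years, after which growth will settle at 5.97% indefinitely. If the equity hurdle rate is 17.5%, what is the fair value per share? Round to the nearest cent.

Two-stage DDM. Project D₁…D_2 at 0.196, terminal growth 0.0597, discount at r = 0.175.
D_1 = 9.3527
D_2 = 11.1859
Terminal value at t=2: TV = D_3/(r−g) = 11.8536/(0.175−0.0597) = 102.8070
P₀ = 9.3527/(1+0.175)^1 + 11.1859/(1+0.175)^2 + 102.8070/(1+0.175)^2 = 90.5259

$90.53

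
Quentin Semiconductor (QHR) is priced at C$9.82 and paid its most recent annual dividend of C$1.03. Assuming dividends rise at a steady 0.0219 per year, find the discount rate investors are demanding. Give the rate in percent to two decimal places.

Rearranging the constant-growth DDM: r = D₁/P₀ + g.
D₁ = 1.03 × (1 + 0.0219) = 1.0526.
r = 1.0526 / 9.82 + 0.0219 = 0.10719 + 0.0219 = 0.12909

12.91%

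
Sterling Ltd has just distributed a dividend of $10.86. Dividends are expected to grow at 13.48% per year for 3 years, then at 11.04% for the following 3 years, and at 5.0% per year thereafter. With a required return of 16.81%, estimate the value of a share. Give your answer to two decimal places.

Three-stage DDM. Project D₁…D_6; terminal Gordon value at t=6 with g = 0.05; discount at r = 0.1681.
D_1 = 12.3239
D_2 = 13.9852
D_3 = 15.8704
D_4 = 17.6225
D_5 = 19.5680
D_6 = 21.7283
TV_6 = 22.8147/(0.1681−0.05) = 193.1815
P₀ = Σ Dₜ/(1+r)ᵗ + TV_6/(1+r)^6 = 133.8222

$133.82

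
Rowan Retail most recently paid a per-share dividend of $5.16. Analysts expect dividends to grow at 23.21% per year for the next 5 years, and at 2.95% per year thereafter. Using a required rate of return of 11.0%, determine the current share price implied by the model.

Two-stage DDM. Project D₁…D_5 at 0.2321, terminal growth 0.0295, discount at r = 0.11.
D_1 = 6.3576
D_2 = 7.8332
D_3 = 9.6513
D_4 = 11.8914
D_5 = 14.6514
Terminal value at t=5: TV = D_6/(r−g) = 15.0836/(0.11−0.0295) = 187.3743
P₀ = 6.3576/(1+0.11)^1 + 7.8332/(1+0.11)^2 + 9.6513/(1+0.11)^3 + 11.8914/(1+0.11)^4 + 14.6514/(1+0.11)^5 + 187.3743/(1+0.11)^5 = 146.8679

$146.87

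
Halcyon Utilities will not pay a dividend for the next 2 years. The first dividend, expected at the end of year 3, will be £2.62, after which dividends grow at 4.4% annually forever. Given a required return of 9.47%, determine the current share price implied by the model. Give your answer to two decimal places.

Deferred-dividend DDM. At t=2 the remaining stream is a growing perpetuity with first payment D_3 = 2.62.
V_2 = D_3/(r−g) = 2.62/(0.0947−0.044) = 51.6765
P₀ = V_2/(1+r)^2 = 51.6765/(1+0.0947)^2 = 43.1224

£43.12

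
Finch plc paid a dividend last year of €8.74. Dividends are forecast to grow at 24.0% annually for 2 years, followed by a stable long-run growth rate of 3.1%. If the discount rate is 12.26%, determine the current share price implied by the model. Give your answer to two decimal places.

€140.34

Two-stage DDM. Project D₁…D_2 at 0.24, terminal growth 0.031, discount at r = 0.1226.
D_1 = 10.8376
D_2 = 13.4386
Terminal value at t=2: TV = D_3/(r−g) = 13.8552/(0.1226−0.031) = 151.2579
P₀ = 10.8376/(1+0.1226)^1 + 13.4386/(1+0.1226)^2 + 151.2579/(1+0.1226)^2 = 140.3416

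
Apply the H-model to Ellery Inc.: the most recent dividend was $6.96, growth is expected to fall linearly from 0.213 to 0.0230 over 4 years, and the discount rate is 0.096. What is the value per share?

$133.77

H-model: P₀ = D₀[(1+g_L) + H(g_S−g_L)]/(r−g_L), with H = 4/2 = 2.
P₀ = 6.96 × [(1+0.023) + 2×(0.213−0.023)] / (0.096−0.023)
   = 6.96 × 1.4030 / 0.073 = 133.7655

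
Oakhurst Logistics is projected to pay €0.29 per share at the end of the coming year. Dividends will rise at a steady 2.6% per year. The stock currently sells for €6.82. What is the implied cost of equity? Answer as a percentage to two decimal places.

Rearranging the constant-growth DDM: r = D₁/P₀ + g.
r = 0.2900 / 6.82 + 0.026 = 0.04252 + 0.026 = 0.06852

6.85%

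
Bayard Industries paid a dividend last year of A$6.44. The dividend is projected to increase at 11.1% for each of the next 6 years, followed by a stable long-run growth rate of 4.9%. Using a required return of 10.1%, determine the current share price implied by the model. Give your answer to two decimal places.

A$177.04

Two-stage DDM. Project D₁…D_6 at 0.111, terminal growth 0.049, discount at r = 0.101.
D_1 = 7.1548
D_2 = 7.9490
D_3 = 8.8314
D_4 = 9.8117
D_5 = 10.9007
D_6 = 12.1107
Terminal value at t=6: TV = D_7/(r−g) = 12.7042/(0.101−0.049) = 244.3106
P₀ = 7.1548/(1+0.101)^1 + 7.9490/(1+0.101)^2 + 8.8314/(1+0.101)^3 + 9.8117/(1+0.101)^4 + 10.9007/(1+0.101)^5 + 12.1107/(1+0.101)^6 + 244.3106/(1+0.101)^6 = 177.0443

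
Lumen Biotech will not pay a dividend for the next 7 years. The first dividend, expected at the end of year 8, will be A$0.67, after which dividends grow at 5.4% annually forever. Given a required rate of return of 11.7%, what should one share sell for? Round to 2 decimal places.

Deferred-dividend DDM. At t=7 the remaining stream is a growing perpetuity with first payment D_8 = 0.67.
V_7 = D_8/(r−g) = 0.67/(0.117−0.054) = 10.6349
P₀ = V_7/(1+r)^7 = 10.6349/(1+0.117)^7 = 4.9019

A$4.90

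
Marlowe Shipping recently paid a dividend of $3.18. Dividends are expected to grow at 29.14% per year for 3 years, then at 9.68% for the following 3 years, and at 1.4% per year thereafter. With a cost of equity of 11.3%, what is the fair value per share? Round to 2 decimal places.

$76.10

Three-stage DDM. Project D₁…D_6; terminal Gordon value at t=6 with g = 0.014; discount at r = 0.113.
D_1 = 4.1067
D_2 = 5.3033
D_3 = 6.8487
D_4 = 7.5117
D_5 = 8.2388
D_6 = 9.0363
TV_6 = 9.1628/(0.113−0.014) = 92.5539
P₀ = Σ Dₜ/(1+r)ᵗ + TV_6/(1+r)^6 = 76.0988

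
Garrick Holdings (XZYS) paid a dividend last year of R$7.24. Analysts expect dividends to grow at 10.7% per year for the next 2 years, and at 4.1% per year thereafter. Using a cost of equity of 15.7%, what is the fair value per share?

R$73.03

Two-stage DDM. Project D₁…D_2 at 0.107, terminal growth 0.041, discount at r = 0.157.
D_1 = 8.0147
D_2 = 8.8723
Terminal value at t=2: TV = D_3/(r−g) = 9.2360/(0.157−0.041) = 79.6208
P₀ = 8.0147/(1+0.157)^1 + 8.8723/(1+0.157)^2 + 79.6208/(1+0.157)^2 = 73.0334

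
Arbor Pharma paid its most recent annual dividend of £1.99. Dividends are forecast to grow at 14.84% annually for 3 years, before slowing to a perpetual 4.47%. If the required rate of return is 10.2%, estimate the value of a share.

£47.55

Two-stage DDM. Project D₁…D_3 at 0.1484, terminal growth 0.0447, discount at r = 0.102.
D_1 = 2.2853
D_2 = 2.6245
D_3 = 3.0139
Terminal value at t=3: TV = D_4/(r−g) = 3.1486/(0.102−0.0447) = 54.9502
P₀ = 2.2853/(1+0.102)^1 + 2.6245/(1+0.102)^2 + 3.0139/(1+0.102)^3 + 54.9502/(1+0.102)^3 = 47.5476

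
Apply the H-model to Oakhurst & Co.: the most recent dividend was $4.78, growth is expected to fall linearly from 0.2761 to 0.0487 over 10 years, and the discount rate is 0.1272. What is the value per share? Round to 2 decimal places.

H-model: P₀ = D₀[(1+g_L) + H(g_S−g_L)]/(r−g_L), with H = 10/2 = 5.
P₀ = 4.78 × [(1+0.0487) + 5×(0.2761−0.0487)] / (0.1272−0.0487)
   = 4.78 × 2.1857 / 0.0785 = 133.0910

$133.09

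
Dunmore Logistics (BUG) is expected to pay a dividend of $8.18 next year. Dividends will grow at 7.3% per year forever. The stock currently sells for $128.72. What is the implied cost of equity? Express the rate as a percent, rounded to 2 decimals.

Rearranging the constant-growth DDM: r = D₁/P₀ + g.
r = 8.1800 / 128.72 + 0.073 = 0.06355 + 0.073 = 0.13655

13.65%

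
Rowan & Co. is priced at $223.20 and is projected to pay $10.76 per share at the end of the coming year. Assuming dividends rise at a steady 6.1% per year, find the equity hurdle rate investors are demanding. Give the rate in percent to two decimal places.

10.92%

Rearranging the constant-growth DDM: r = D₁/P₀ + g.
r = 10.7600 / 223.20 + 0.061 = 0.04821 + 0.061 = 0.10921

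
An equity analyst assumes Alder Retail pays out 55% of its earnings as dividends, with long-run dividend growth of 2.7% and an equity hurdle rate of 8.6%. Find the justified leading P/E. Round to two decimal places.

Justified leading P/E = b/(r−g) = 0.55/(0.086−0.027) = 9.3220

9.32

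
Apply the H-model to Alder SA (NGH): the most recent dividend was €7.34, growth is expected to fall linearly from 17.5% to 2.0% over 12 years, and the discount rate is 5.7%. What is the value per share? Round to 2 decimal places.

H-model: P₀ = D₀[(1+g_L) + H(g_S−g_L)]/(r−g_L), with H = 12/2 = 6.
P₀ = 7.34 × [(1+0.02) + 6×(0.175−0.02)] / (0.057−0.02)
   = 7.34 × 1.9500 / 0.037 = 386.8378

€386.84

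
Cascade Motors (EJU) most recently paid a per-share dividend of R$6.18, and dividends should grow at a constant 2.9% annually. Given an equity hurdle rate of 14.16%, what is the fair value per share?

R$56.48

Gordon growth model: P₀ = D₁/(r − g). D₁ = 6.18 × (1 + 0.029) = 6.3592.
P₀ = 6.3592 / (0.1416 − 0.029) = 6.3592 / 0.1126 = 56.4762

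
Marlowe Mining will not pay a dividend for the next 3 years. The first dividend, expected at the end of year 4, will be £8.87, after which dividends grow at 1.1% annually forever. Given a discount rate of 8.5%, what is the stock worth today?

Deferred-dividend DDM. At t=3 the remaining stream is a growing perpetuity with first payment D_4 = 8.87.
V_3 = D_4/(r−g) = 8.87/(0.085−0.011) = 119.8649
P₀ = V_3/(1+r)^3 = 119.8649/(1+0.085)^3 = 93.8432

£93.84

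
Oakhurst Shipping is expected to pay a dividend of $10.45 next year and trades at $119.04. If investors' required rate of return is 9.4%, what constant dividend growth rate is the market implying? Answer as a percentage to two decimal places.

0.62%

From P₀ = D₁/(r − g), the implied growth is g = r − D₁/P₀.
g = 0.094 − 10.45/119.04 = 0.094 − 0.08779 = 0.00621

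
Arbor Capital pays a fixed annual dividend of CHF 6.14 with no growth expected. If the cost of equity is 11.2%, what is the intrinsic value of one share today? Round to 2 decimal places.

Zero-growth DDM (perpetuity): P₀ = D/r = 6.14 / 0.112 = 54.8214

CHF 54.82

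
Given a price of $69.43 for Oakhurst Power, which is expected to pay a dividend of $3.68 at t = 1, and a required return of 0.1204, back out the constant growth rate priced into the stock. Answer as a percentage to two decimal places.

6.74%

From P₀ = D₁/(r − g), the implied growth is g = r − D₁/P₀.
g = 0.1204 − 3.68/69.43 = 0.1204 − 0.05300 = 0.06740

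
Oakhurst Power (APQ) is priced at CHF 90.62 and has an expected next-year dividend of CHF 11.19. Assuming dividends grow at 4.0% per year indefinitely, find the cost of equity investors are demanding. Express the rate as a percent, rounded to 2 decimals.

Rearranging the constant-growth DDM: r = D₁/P₀ + g.
r = 11.1900 / 90.62 + 0.04 = 0.12348 + 0.04 = 0.16348

16.35%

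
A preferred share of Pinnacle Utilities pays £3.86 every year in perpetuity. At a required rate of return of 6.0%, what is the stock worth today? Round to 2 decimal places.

Zero-growth DDM (perpetuity): P₀ = D/r = 3.86 / 0.06 = 64.3333

£64.33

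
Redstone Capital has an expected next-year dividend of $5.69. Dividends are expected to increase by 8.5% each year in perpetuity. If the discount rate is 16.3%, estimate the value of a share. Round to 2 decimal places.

$72.95

Gordon growth model: P₀ = D₁/(r − g), with D₁ = 5.69 given directly.
P₀ = 5.6900 / (0.163 − 0.085) = 5.6900 / 0.078 = 72.9487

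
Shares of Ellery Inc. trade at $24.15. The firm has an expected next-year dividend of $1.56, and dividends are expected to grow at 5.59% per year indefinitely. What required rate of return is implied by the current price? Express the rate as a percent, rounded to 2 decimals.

12.05%

Rearranging the constant-growth DDM: r = D₁/P₀ + g.
r = 1.5600 / 24.15 + 0.0559 = 0.06460 + 0.0559 = 0.12050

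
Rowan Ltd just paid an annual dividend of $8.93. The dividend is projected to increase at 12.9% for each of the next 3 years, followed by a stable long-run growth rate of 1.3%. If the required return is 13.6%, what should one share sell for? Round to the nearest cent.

$98.66

Two-stage DDM. Project D₁…D_3 at 0.129, terminal growth 0.013, discount at r = 0.136.
D_1 = 10.0820
D_2 = 11.3825
D_3 = 12.8509
Terminal value at t=3: TV = D_4/(r−g) = 13.0180/(0.136−0.013) = 105.8370
P₀ = 10.0820/(1+0.136)^1 + 11.3825/(1+0.136)^2 + 12.8509/(1+0.136)^3 + 105.8370/(1+0.136)^3 = 98.6554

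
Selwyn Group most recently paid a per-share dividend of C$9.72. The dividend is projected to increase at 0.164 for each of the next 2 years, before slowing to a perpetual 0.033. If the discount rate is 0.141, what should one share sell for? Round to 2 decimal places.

Two-stage DDM. Project D₁…D_2 at 0.164, terminal growth 0.033, discount at r = 0.141.
D_1 = 11.3141
D_2 = 13.1696
Terminal value at t=2: TV = D_3/(r−g) = 13.6042/(0.141−0.033) = 125.9647
P₀ = 11.3141/(1+0.141)^1 + 13.1696/(1+0.141)^2 + 125.9647/(1+0.141)^2 = 116.7877

C$116.79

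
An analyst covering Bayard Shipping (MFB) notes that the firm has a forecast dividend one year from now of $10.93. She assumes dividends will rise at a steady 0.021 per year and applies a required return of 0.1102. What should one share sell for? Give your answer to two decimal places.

$122.53

Gordon growth model: P₀ = D₁/(r − g), with D₁ = 10.93 given directly.
P₀ = 10.9300 / (0.1102 − 0.021) = 10.9300 / 0.0892 = 122.5336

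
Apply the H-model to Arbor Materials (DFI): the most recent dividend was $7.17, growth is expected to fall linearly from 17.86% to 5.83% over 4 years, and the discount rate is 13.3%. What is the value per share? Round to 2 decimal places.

$124.67

H-model: P₀ = D₀[(1+g_L) + H(g_S−g_L)]/(r−g_L), with H = 4/2 = 2.
P₀ = 7.17 × [(1+0.0583) + 2×(0.1786−0.0583)] / (0.133−0.0583)
   = 7.17 × 1.2989 / 0.0747 = 124.6735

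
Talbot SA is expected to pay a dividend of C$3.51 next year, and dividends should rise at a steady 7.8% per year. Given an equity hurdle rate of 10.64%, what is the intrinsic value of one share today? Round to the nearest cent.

Gordon growth model: P₀ = D₁/(r − g), with D₁ = 3.51 given directly.
P₀ = 3.5100 / (0.1064 − 0.078) = 3.5100 / 0.0284 = 123.5915

C$123.59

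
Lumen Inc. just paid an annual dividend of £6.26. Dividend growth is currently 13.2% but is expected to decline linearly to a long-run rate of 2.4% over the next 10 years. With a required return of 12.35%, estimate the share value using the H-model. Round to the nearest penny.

H-model: P₀ = D₀[(1+g_L) + H(g_S−g_L)]/(r−g_L), with H = 10/2 = 5.
P₀ = 6.26 × [(1+0.024) + 5×(0.132−0.024)] / (0.1235−0.024)
   = 6.26 × 1.5640 / 0.0995 = 98.3984

£98.40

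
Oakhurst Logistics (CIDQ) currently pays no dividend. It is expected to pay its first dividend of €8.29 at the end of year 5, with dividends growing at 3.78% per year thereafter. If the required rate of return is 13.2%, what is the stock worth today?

Deferred-dividend DDM. At t=4 the remaining stream is a growing perpetuity with first payment D_5 = 8.29.
V_4 = D_5/(r−g) = 8.29/(0.132−0.0378) = 88.0042
P₀ = V_4/(1+r)^4 = 88.0042/(1+0.132)^4 = 53.5942

€53.59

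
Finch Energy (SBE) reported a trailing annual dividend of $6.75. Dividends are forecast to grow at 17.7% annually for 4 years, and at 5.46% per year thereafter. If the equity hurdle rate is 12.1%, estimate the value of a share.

Two-stage DDM. Project D₁…D_4 at 0.177, terminal growth 0.0546, discount at r = 0.121.
D_1 = 7.9447
D_2 = 9.3510
D_3 = 11.0061
D_4 = 12.9542
Terminal value at t=4: TV = D_5/(r−g) = 13.6615/(0.121−0.0546) = 205.7450
P₀ = 7.9447/(1+0.121)^1 + 9.3510/(1+0.121)^2 + 11.0061/(1+0.121)^3 + 12.9542/(1+0.121)^4 + 205.7450/(1+0.121)^4 = 160.8334

$160.83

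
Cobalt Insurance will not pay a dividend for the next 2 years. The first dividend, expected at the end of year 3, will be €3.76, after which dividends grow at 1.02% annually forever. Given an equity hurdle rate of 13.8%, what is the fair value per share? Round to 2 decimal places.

Deferred-dividend DDM. At t=2 the remaining stream is a growing perpetuity with first payment D_3 = 3.76.
V_2 = D_3/(r−g) = 3.76/(0.138−0.0102) = 29.4210
P₀ = V_2/(1+r)^2 = 29.4210/(1+0.138)^2 = 22.7181

€22.72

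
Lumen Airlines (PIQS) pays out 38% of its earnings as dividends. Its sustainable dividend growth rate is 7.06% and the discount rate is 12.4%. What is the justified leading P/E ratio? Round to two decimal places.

7.12

Justified leading P/E = b/(r−g) = 0.38/(0.124−0.0706) = 7.1161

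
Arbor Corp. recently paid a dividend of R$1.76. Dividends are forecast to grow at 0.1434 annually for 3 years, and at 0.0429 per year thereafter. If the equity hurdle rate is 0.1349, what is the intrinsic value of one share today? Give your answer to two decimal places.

Two-stage DDM. Project D₁…D_3 at 0.1434, terminal growth 0.0429, discount at r = 0.1349.
D_1 = 2.0124
D_2 = 2.3010
D_3 = 2.6309
Terminal value at t=3: TV = D_4/(r−g) = 2.7438/(0.1349−0.0429) = 29.8237
P₀ = 2.0124/(1+0.1349)^1 + 2.3010/(1+0.1349)^2 + 2.6309/(1+0.1349)^3 + 29.8237/(1+0.1349)^3 = 25.7623

R$25.76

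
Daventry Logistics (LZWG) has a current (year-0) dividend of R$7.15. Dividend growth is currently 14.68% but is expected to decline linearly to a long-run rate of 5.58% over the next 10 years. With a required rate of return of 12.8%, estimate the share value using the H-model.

H-model: P₀ = D₀[(1+g_L) + H(g_S−g_L)]/(r−g_L), with H = 10/2 = 5.
P₀ = 7.15 × [(1+0.0558) + 5×(0.1468−0.0558)] / (0.128−0.0558)
   = 7.15 × 1.5108 / 0.0722 = 149.6152

R$149.62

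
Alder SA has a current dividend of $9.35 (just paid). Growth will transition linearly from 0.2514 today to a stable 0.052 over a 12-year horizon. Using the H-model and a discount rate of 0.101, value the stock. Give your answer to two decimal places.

H-model: P₀ = D₀[(1+g_L) + H(g_S−g_L)]/(r−g_L), with H = 12/2 = 6.
P₀ = 9.35 × [(1+0.052) + 6×(0.2514−0.052)] / (0.101−0.052)
   = 9.35 × 2.2484 / 0.049 = 429.0314

$429.03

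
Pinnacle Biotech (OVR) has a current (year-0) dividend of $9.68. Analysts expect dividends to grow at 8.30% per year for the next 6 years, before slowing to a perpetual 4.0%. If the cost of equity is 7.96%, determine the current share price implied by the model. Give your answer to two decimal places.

$317.79

Two-stage DDM. Project D₁…D_6 at 0.083, terminal growth 0.04, discount at r = 0.0796.
D_1 = 10.4834
D_2 = 11.3536
D_3 = 12.2959
D_4 = 13.3165
D_5 = 14.4217
D_6 = 15.6187
Terminal value at t=6: TV = D_7/(r−g) = 16.2435/(0.0796−0.04) = 410.1892
P₀ = 10.4834/(1+0.0796)^1 + 11.3536/(1+0.0796)^2 + 12.2959/(1+0.0796)^3 + 13.3165/(1+0.0796)^4 + 14.4217/(1+0.0796)^5 + 15.6187/(1+0.0796)^6 + 410.1892/(1+0.0796)^6 = 317.7875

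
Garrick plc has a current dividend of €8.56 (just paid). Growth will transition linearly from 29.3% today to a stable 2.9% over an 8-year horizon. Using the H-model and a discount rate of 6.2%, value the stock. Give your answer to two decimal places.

€540.84

H-model: P₀ = D₀[(1+g_L) + H(g_S−g_L)]/(r−g_L), with H = 8/2 = 4.
P₀ = 8.56 × [(1+0.029) + 4×(0.293−0.029)] / (0.062−0.029)
   = 8.56 × 2.0850 / 0.033 = 540.8364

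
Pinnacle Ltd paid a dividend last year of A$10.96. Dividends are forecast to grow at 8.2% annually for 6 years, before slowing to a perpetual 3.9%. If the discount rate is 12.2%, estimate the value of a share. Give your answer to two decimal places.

A$168.37

Two-stage DDM. Project D₁…D_6 at 0.082, terminal growth 0.039, discount at r = 0.122.
D_1 = 11.8587
D_2 = 12.8311
D_3 = 13.8833
D_4 = 15.0217
D_5 = 16.2535
D_6 = 17.5863
Terminal value at t=6: TV = D_7/(r−g) = 18.2722/(0.122−0.039) = 220.1464
P₀ = 11.8587/(1+0.122)^1 + 12.8311/(1+0.122)^2 + 13.8833/(1+0.122)^3 + 15.0217/(1+0.122)^4 + 16.2535/(1+0.122)^5 + 17.5863/(1+0.122)^6 + 220.1464/(1+0.122)^6 = 168.3706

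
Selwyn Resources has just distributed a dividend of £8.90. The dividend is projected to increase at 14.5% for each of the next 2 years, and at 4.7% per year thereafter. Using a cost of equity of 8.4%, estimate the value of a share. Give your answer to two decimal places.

Two-stage DDM. Project D₁…D_2 at 0.145, terminal growth 0.047, discount at r = 0.084.
D_1 = 10.1905
D_2 = 11.6681
Terminal value at t=2: TV = D_3/(r−g) = 12.2165/(0.084−0.047) = 330.1763
P₀ = 10.1905/(1+0.084)^1 + 11.6681/(1+0.084)^2 + 330.1763/(1+0.084)^2 = 300.3184

£300.32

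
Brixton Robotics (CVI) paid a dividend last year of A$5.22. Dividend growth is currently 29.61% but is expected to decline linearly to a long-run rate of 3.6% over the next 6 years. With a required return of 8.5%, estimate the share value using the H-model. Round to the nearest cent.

H-model: P₀ = D₀[(1+g_L) + H(g_S−g_L)]/(r−g_L), with H = 6/2 = 3.
P₀ = 5.22 × [(1+0.036) + 3×(0.2961−0.036)] / (0.085−0.036)
   = 5.22 × 1.8163 / 0.049 = 193.4916

A$193.49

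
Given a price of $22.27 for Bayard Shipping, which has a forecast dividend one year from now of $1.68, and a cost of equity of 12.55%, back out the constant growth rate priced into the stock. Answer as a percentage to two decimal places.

From P₀ = D₁/(r − g), the implied growth is g = r − D₁/P₀.
g = 0.1255 − 1.68/22.27 = 0.1255 − 0.07544 = 0.05006

5.01%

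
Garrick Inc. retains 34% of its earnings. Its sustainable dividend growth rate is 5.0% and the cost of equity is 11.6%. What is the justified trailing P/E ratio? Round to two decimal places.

10.50

Payout ratio b = 1 − 0.34 = 0.66.
Justified trailing P/E = b(1+g)/(r−g) = 0.66×(1+0.05)/(0.116−0.05) = 10.5000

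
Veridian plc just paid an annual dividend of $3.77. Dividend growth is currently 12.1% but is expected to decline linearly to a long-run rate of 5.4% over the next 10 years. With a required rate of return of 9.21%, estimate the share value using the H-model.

H-model: P₀ = D₀[(1+g_L) + H(g_S−g_L)]/(r−g_L), with H = 10/2 = 5.
P₀ = 3.77 × [(1+0.054) + 5×(0.121−0.054)] / (0.0921−0.054)
   = 3.77 × 1.3890 / 0.0381 = 137.4417

$137.44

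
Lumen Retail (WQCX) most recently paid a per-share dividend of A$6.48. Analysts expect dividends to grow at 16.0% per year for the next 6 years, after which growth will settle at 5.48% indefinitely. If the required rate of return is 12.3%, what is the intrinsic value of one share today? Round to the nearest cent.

Two-stage DDM. Project D₁…D_6 at 0.16, terminal growth 0.0548, discount at r = 0.123.
D_1 = 7.5168
D_2 = 8.7195
D_3 = 10.1146
D_4 = 11.7329
D_5 = 13.6102
D_6 = 15.7878
Terminal value at t=6: TV = D_7/(r−g) = 16.6530/(0.123−0.0548) = 244.1792
P₀ = 7.5168/(1+0.123)^1 + 8.7195/(1+0.123)^2 + 10.1146/(1+0.123)^3 + 11.7329/(1+0.123)^4 + 13.6102/(1+0.123)^5 + 15.7878/(1+0.123)^6 + 244.1792/(1+0.123)^6 = 165.3571

A$165.36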